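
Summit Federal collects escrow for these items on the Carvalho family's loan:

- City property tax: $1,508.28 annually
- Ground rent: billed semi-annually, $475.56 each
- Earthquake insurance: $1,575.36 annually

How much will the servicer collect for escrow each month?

$336.23

City property tax = $1,508.28 annually
Ground rent = $475.56 × 2 = $951.12 annually
Earthquake insurance = $1,575.36 annually
Total per year = $1,508.28 + $951.12 + $1,575.36 = $4,034.76
Per month = $4,034.76 / 12 = $336.23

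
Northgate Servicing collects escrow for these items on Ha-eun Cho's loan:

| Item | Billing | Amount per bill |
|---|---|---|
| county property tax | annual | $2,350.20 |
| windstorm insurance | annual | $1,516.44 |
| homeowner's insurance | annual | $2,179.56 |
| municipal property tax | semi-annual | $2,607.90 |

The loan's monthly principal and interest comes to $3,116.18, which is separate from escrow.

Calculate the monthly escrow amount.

County property tax = $2,350.20 per year
Windstorm insurance = $1,516.44 per year
Homeowner's insurance = $2,179.56 per year
Municipal property tax = $2,607.90 × 2 = $5,215.80 per year
Total per year = $2,350.20 + $1,516.44 + $2,179.56 + $5,215.80 = $11,262.00
Monthly = $11,262.00 ÷ 12 = $938.50

$938.50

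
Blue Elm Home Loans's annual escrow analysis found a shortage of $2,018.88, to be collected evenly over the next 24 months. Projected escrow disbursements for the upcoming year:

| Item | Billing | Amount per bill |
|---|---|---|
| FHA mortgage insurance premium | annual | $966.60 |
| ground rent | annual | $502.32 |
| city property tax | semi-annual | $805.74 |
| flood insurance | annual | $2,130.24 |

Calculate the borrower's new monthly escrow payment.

FHA mortgage insurance premium = $966.60/yr
Ground rent = $502.32/yr
City property tax = $805.74 × 2 = $1,611.48/yr
Flood insurance = $2,130.24/yr
Yearly total = $966.60 + $502.32 + $1,611.48 + $2,130.24 = $5,210.64
Base monthly escrow = $5,210.64 / 12 = $434.22
Shortage per month = $2,018.88 ÷ 24 = $84.12
New monthly escrow = $434.22 + $84.12 = $518.34

$518.34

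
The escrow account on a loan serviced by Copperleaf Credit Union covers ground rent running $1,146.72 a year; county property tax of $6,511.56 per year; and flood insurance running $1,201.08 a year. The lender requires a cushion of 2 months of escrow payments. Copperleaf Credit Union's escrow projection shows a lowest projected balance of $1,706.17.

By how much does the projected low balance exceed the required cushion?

Ground rent: $1,146.72 per year
County property tax: $6,511.56 per year
Flood insurance: $1,201.08 per year
Yearly total = $1,146.72 + $6,511.56 + $1,201.08 = $8,859.36
Per month = $8,859.36 / 12 = $738.28
Required cushion = 2 × $738.28 = $1,476.56
Surplus = $1,706.17 − $1,476.56 = $229.61

$229.61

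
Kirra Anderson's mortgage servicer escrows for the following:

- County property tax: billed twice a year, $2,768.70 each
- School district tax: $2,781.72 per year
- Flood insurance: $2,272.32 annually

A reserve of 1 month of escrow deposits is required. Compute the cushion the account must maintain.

County property tax = $2,768.70 × 2 = $5,537.40 annually
School district tax = $2,781.72 annually
Flood insurance = $2,272.32 annually
Total annual escrow = $5,537.40 + $2,781.72 + $2,272.32 = $10,591.44
Base monthly escrow = $10,591.44 ÷ 12 = $882.62
Required cushion = 1 × $882.62 = $882.62

$882.62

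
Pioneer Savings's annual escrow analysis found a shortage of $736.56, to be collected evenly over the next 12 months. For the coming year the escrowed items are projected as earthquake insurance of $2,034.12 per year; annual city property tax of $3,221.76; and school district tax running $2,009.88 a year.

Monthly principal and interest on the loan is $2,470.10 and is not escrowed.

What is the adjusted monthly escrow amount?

$666.86

Earthquake insurance — $2,034.12 annually
City property tax — $3,221.76 annually
School district tax — $2,009.88 annually
Total per year = $7,265.76
Monthly escrow = $7,265.76 ÷ 12 = $605.48
Shortage per month = $736.56 ÷ 12 = $61.38
New monthly escrow = $605.48 + $61.38 = $666.86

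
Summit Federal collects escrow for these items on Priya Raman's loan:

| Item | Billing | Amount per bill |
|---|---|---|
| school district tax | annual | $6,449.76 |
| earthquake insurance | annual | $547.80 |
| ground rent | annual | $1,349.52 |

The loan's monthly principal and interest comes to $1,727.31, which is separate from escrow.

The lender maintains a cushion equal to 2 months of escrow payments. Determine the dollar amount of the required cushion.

$1,391.18

School district tax — $6,449.76
Earthquake insurance — $547.80
Ground rent — $1,349.52
Combined annual = $6,449.76 + $547.80 + $1,349.52 = $8,347.08
Per month = $8,347.08 / 12 = $695.59
Required cushion = 2 × $695.59 = $1,391.18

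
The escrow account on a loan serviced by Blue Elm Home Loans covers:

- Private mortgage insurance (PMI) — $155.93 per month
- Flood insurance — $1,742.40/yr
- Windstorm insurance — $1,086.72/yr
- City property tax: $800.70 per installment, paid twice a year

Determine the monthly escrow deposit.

Private mortgage insurance (PMI) = $155.93 × 12 = $1,871.16 per year
Flood insurance = $1,742.40 per year
Windstorm insurance = $1,086.72 per year
City property tax = $800.70 × 2 = $1,601.40 per year
Annual escrow total = $6,301.68
Base monthly escrow = $6,301.68 ÷ 12 = $525.14

$525.14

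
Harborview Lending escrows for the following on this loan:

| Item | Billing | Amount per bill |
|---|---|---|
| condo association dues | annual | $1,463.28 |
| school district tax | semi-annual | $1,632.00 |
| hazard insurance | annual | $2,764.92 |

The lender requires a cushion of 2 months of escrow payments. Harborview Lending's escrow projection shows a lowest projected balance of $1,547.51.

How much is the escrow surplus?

Condo association dues — $1,463.28
School district tax — $1,632.00 × 2 = $3,264.00
Hazard insurance — $2,764.92
Total annual escrow = $1,463.28 + $3,264.00 + $2,764.92 = $7,492.20
Base monthly escrow = $7,492.20 / 12 = $624.35
Required cushion = 2 × $624.35 = $1,248.70
Excess over cushion: $1,547.51 − $1,248.70 = $298.81

$298.81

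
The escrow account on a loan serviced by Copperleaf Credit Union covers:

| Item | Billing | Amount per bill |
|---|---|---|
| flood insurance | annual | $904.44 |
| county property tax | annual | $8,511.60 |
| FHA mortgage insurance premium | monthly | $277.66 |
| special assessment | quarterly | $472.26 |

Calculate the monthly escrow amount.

$1,219.75

Flood insurance: $904.44 per year
County property tax: $8,511.60 per year
FHA mortgage insurance premium: $277.66 × 12 = $3,331.92 per year
Special assessment: $472.26 × 4 = $1,889.04 per year
Yearly total = $14,637.00
Monthly escrow = $14,637.00 ÷ 12 = $1,219.75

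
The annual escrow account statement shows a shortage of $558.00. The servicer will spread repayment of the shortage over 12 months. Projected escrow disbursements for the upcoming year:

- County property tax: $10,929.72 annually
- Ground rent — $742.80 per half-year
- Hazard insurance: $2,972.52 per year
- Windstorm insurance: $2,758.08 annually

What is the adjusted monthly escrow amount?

$1,558.66

County property tax: $10,929.72 per year
Ground rent: $742.80 × 2 = $1,485.60 per year
Hazard insurance: $2,972.52 per year
Windstorm insurance: $2,758.08 per year
Total annual escrow = $10,929.72 + $1,485.60 + $2,972.52 + $2,758.08 = $18,145.92
Monthly = $18,145.92 / 12 = $1,512.16
Shortage spread = $558.00 ÷ 12 = $46.50/mo
New monthly escrow = $1,512.16 + $46.50 = $1,558.66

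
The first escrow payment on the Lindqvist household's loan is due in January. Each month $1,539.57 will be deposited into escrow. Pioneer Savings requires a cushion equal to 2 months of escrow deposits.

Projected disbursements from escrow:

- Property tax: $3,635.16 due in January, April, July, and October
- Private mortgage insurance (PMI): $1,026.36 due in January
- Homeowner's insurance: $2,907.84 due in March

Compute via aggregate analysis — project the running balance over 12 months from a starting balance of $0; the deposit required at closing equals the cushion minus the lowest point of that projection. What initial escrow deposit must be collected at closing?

$8,125.38

Cushion = 2 × $1,539.57 = $3,079.14
Trial balance (start $0, +$1,539.57 each month, − disbursements):
  Jan: +$1,539.57 − $4,661.52 → -$3,121.95
  Feb: +$1,539.57 → -$1,582.38
  Mar: +$1,539.57 − $2,907.84 → -$2,950.65
  Apr: +$1,539.57 − $3,635.16 → -$5,046.24
  May: +$1,539.57 → -$3,506.67
  Jun: +$1,539.57 → -$1,967.10
  Jul: +$1,539.57 − $3,635.16 → -$4,062.69
  Aug: +$1,539.57 → -$2,523.12
  Sep: +$1,539.57 → -$983.55
  Oct: +$1,539.57 − $3,635.16 → -$3,079.14
  Nov: +$1,539.57 → -$1,539.57
  Dec: +$1,539.57 → $0.00
Lowest trial balance = -$5,046.24 (Apr)
Initial deposit = cushion − low point = $3,079.14 − (-$5,046.24) = $8,125.38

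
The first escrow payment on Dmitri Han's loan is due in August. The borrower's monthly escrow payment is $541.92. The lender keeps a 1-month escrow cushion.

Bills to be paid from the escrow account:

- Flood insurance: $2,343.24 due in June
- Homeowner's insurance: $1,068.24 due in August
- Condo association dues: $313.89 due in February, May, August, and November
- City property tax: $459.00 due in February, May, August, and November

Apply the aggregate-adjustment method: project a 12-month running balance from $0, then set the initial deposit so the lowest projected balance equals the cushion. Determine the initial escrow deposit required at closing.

$1,841.13

Cushion = 1 × $541.92 = $541.92
Trial balance (start $0, +$541.92 each month, − disbursements):
  Aug: +$541.92 − $1,841.13 → -$1,299.21
  Sep: +$541.92 → -$757.29
  Oct: +$541.92 → -$215.37
  Nov: +$541.92 − $772.89 → -$446.34
  Dec: +$541.92 → $95.58
  Jan: +$541.92 → $637.50
  Feb: +$541.92 − $772.89 → $406.53
  Mar: +$541.92 → $948.45
  Apr: +$541.92 → $1,490.37
  May: +$541.92 − $772.89 → $1,259.40
  Jun: +$541.92 − $2,343.24 → -$541.92
  Jul: +$541.92 → $0.00
Lowest trial balance = -$1,299.21 (Aug)
Initial deposit = cushion − low point = $541.92 − (-$1,299.21) = $1,841.13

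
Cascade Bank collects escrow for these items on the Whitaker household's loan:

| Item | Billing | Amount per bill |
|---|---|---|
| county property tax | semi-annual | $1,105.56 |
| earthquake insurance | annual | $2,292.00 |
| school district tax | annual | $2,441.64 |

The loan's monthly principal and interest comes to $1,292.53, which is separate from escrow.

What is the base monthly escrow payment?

County property tax = $1,105.56 × 2 = $2,211.12
Earthquake insurance = $2,292.00
School district tax = $2,441.64
Annual escrow total = $6,944.76
Base monthly escrow = $6,944.76 ÷ 12 = $578.73

$578.73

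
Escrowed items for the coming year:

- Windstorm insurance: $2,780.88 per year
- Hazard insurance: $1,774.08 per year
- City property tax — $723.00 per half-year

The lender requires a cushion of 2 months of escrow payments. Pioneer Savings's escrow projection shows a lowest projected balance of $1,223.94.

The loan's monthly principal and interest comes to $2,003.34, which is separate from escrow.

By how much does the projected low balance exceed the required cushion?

$223.78

Windstorm insurance: $2,780.88
Hazard insurance: $1,774.08
City property tax: $723.00 × 2 = $1,446.00
Yearly total = $2,780.88 + $1,774.08 + $1,446.00 = $6,000.96
Monthly escrow = $6,000.96 / 12 = $500.08
Required reserve = 2 × $500.08 = $1,000.16
Surplus = $1,223.94 − $1,000.16 = $223.78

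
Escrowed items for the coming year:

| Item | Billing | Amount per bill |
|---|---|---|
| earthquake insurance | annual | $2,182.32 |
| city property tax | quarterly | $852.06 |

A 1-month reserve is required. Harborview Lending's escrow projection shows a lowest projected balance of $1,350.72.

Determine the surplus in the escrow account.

Earthquake insurance — $2,182.32 per year
City property tax — $852.06 × 4 = $3,408.24 per year
Combined annual = $2,182.32 + $3,408.24 = $5,590.56
Base monthly escrow = $5,590.56 ÷ 12 = $465.88
Cushion = 1 × $465.88 = $465.88
Excess over cushion: $1,350.72 − $465.88 = $884.84

$884.84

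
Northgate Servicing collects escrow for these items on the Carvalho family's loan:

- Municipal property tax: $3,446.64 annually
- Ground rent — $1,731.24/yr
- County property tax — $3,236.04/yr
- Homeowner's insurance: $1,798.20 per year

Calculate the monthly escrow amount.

$851.01

Municipal property tax: $3,446.64/yr
Ground rent: $1,731.24/yr
County property tax: $3,236.04/yr
Homeowner's insurance: $1,798.20/yr
Total annual escrow = $3,446.64 + $1,731.24 + $3,236.04 + $1,798.20 = $10,212.12
Monthly = $10,212.12 / 12 = $851.01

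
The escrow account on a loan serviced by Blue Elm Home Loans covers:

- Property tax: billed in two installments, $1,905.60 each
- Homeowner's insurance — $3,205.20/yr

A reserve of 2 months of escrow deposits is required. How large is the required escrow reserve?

Property tax: $1,905.60 × 2 = $3,811.20
Homeowner's insurance: $3,205.20
Combined annual = $3,811.20 + $3,205.20 = $7,016.40
Per month = $7,016.40 / 12 = $584.70
Required cushion = 2 × $584.70 = $1,169.40

$1,169.40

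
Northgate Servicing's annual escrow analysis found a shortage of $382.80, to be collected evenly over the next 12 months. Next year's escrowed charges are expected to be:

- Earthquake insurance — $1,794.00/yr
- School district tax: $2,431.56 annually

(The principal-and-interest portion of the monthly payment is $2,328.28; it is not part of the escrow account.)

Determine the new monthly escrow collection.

$384.03

Earthquake insurance: $1,794.00 per year
School district tax: $2,431.56 per year
Total per year = $4,225.56
Base monthly escrow = $4,225.56 ÷ 12 = $352.13
Monthly shortage recovery: $382.80 ÷ 12 = $31.90
New monthly escrow = $352.13 + $31.90 = $384.03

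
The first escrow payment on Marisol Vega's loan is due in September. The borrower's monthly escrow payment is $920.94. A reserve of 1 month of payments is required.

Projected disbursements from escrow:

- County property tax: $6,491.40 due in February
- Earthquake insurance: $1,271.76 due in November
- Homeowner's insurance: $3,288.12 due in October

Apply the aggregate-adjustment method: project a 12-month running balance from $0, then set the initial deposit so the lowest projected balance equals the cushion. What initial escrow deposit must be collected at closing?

Cushion = 1 × $920.94 = $920.94
Trial balance (start $0, +$920.94 each month, − disbursements):
  Sep: +$920.94 → $920.94
  Oct: +$920.94 − $3,288.12 → -$1,446.24
  Nov: +$920.94 − $1,271.76 → -$1,797.06
  Dec: +$920.94 → -$876.12
  Jan: +$920.94 → $44.82
  Feb: +$920.94 − $6,491.40 → -$5,525.64
  Mar: +$920.94 → -$4,604.70
  Apr: +$920.94 → -$3,683.76
  May: +$920.94 → -$2,762.82
  Jun: +$920.94 → -$1,841.88
  Jul: +$920.94 → -$920.94
  Aug: +$920.94 → $0.00
Lowest trial balance = -$5,525.64 (Feb)
Initial deposit = cushion − low point = $920.94 − (-$5,525.64) = $6,446.58

$6,446.58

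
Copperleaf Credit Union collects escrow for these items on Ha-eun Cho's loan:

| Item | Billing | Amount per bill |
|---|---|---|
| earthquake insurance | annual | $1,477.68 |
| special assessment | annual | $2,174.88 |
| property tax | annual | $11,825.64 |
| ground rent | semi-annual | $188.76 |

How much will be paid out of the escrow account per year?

Earthquake insurance: $1,477.68 per year
Special assessment: $2,174.88 per year
Property tax: $11,825.64 per year
Ground rent: $188.76 × 2 = $377.52 per year
Annual escrow total = $15,855.72

$15,855.72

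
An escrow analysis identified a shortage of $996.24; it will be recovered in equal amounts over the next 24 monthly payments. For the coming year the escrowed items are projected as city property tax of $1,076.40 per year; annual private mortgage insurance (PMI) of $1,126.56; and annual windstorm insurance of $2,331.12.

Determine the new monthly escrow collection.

$419.35

City property tax: $1,076.40 annually
Private mortgage insurance (PMI): $1,126.56 annually
Windstorm insurance: $2,331.12 annually
Yearly total = $1,076.40 + $1,126.56 + $2,331.12 = $4,534.08
Monthly escrow = $4,534.08 / 12 = $377.84
Shortage spread = $996.24 / 24 = $41.51/mo
Adjusted monthly = $377.84 + $41.51 = $419.35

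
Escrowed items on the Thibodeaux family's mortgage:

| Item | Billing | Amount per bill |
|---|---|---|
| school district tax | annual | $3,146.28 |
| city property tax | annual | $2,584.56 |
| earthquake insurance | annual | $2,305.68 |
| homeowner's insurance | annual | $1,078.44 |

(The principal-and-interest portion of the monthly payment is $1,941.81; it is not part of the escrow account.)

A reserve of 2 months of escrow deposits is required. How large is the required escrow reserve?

School district tax — $3,146.28 per year
City property tax — $2,584.56 per year
Earthquake insurance — $2,305.68 per year
Homeowner's insurance — $1,078.44 per year
Combined annual = $3,146.28 + $2,584.56 + $2,305.68 + $1,078.44 = $9,114.96
Per month = $9,114.96 / 12 = $759.58
Required cushion = 2 × $759.58 = $1,519.16

$1,519.16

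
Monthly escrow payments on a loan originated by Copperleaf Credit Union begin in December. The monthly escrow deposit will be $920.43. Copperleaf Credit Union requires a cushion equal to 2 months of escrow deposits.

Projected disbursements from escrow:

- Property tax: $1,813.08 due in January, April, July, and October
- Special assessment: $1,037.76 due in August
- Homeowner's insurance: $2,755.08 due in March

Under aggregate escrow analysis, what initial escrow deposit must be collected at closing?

$3,619.95

Cushion = 2 × $920.43 = $1,840.86
Trial balance (start $0, +$920.43 each month, − disbursements):
  Dec: +$920.43 → $920.43
  Jan: +$920.43 − $1,813.08 → $27.78
  Feb: +$920.43 → $948.21
  Mar: +$920.43 − $2,755.08 → -$886.44
  Apr: +$920.43 − $1,813.08 → -$1,779.09
  May: +$920.43 → -$858.66
  Jun: +$920.43 → $61.77
  Jul: +$920.43 − $1,813.08 → -$830.88
  Aug: +$920.43 − $1,037.76 → -$948.21
  Sep: +$920.43 → -$27.78
  Oct: +$920.43 − $1,813.08 → -$920.43
  Nov: +$920.43 → $0.00
Lowest trial balance = -$1,779.09 (Apr)
Initial deposit = cushion − low point = $1,840.86 − (-$1,779.09) = $3,619.95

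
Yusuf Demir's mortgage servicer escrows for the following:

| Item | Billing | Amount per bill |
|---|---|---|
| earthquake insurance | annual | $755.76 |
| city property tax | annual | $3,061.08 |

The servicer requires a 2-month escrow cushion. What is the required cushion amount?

Earthquake insurance: $755.76
City property tax: $3,061.08
Total per year = $755.76 + $3,061.08 = $3,816.84
Base monthly escrow = $3,816.84 ÷ 12 = $318.07
Cushion = 2 × $318.07 = $636.14

$636.14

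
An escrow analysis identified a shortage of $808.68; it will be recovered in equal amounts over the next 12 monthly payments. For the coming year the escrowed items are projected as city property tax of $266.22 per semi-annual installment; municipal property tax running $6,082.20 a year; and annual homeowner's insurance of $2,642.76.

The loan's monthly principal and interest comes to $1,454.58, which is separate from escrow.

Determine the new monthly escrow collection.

City property tax — $266.22 × 2 = $532.44
Municipal property tax — $6,082.20
Homeowner's insurance — $2,642.76
Total annual escrow = $9,257.40
Monthly escrow = $9,257.40 / 12 = $771.45
Monthly shortage recovery: $808.68 / 12 = $67.39
Adjusted monthly = $771.45 + $67.39 = $838.84

$838.84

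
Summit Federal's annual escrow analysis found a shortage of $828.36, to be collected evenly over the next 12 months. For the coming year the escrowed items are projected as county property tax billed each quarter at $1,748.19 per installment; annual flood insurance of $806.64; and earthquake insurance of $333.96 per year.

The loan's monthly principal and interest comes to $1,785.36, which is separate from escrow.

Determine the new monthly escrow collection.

$746.81

County property tax — $1,748.19 × 4 = $6,992.76/yr
Flood insurance — $806.64/yr
Earthquake insurance — $333.96/yr
Annual escrow total = $6,992.76 + $806.64 + $333.96 = $8,133.36
Base monthly escrow = $8,133.36 / 12 = $677.78
Monthly shortage recovery: $828.36 ÷ 12 = $69.03
Adjusted monthly = $677.78 + $69.03 = $746.81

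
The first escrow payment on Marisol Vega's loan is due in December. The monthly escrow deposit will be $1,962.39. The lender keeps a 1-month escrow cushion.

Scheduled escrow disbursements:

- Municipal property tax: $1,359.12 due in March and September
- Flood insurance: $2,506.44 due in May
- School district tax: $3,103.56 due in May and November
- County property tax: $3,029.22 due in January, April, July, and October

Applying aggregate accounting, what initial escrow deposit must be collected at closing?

$3,215.61

Cushion = 1 × $1,962.39 = $1,962.39
Trial balance (start $0, +$1,962.39 each month, − disbursements):
  Dec: +$1,962.39 → $1,962.39
  Jan: +$1,962.39 − $3,029.22 → $895.56
  Feb: +$1,962.39 → $2,857.95
  Mar: +$1,962.39 − $1,359.12 → $3,461.22
  Apr: +$1,962.39 − $3,029.22 → $2,394.39
  May: +$1,962.39 − $5,610.00 → -$1,253.22
  Jun: +$1,962.39 → $709.17
  Jul: +$1,962.39 − $3,029.22 → -$357.66
  Aug: +$1,962.39 → $1,604.73
  Sep: +$1,962.39 − $1,359.12 → $2,208.00
  Oct: +$1,962.39 − $3,029.22 → $1,141.17
  Nov: +$1,962.39 − $3,103.56 → $0.00
Lowest trial balance = -$1,253.22 (May)
Initial deposit = cushion − low point = $1,962.39 − (-$1,253.22) = $3,215.61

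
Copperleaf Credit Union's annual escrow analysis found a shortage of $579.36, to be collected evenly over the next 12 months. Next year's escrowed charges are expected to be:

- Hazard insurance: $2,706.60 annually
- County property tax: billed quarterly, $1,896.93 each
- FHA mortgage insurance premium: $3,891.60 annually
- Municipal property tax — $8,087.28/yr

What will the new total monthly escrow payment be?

$1,904.38

Hazard insurance — $2,706.60 per year
County property tax — $1,896.93 × 4 = $7,587.72 per year
FHA mortgage insurance premium — $3,891.60 per year
Municipal property tax — $8,087.28 per year
Combined annual = $22,273.20
Monthly = $22,273.20 ÷ 12 = $1,856.10
Monthly shortage recovery: $579.36 / 12 = $48.28
Adjusted monthly = $1,856.10 + $48.28 = $1,904.38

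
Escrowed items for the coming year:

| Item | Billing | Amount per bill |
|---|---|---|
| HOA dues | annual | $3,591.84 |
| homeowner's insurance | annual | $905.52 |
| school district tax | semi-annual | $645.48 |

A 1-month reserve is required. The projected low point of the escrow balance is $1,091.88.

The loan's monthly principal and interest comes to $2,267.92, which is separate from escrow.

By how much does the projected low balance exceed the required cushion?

HOA dues = $3,591.84 annually
Homeowner's insurance = $905.52 annually
School district tax = $645.48 × 2 = $1,290.96 annually
Yearly total = $3,591.84 + $905.52 + $1,290.96 = $5,788.32
Monthly = $5,788.32 ÷ 12 = $482.36
Required reserve = 1 × $482.36 = $482.36
Excess over cushion: $1,091.88 − $482.36 = $609.52

$609.52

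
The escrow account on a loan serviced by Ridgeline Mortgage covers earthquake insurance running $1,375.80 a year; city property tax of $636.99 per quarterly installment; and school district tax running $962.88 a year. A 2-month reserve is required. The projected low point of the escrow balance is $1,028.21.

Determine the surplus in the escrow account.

Earthquake insurance = $1,375.80 per year
City property tax = $636.99 × 4 = $2,547.96 per year
School district tax = $962.88 per year
Combined annual = $4,886.64
Monthly escrow = $4,886.64 / 12 = $407.22
Cushion = 2 × $407.22 = $814.44
Excess over cushion: $1,028.21 − $814.44 = $213.77

$213.77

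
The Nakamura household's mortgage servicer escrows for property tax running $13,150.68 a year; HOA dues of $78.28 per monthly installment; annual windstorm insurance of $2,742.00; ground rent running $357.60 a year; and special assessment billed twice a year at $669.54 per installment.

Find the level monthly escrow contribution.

$1,544.06

Property tax: $13,150.68 annually
HOA dues: $78.28 × 12 = $939.36 annually
Windstorm insurance: $2,742.00 annually
Ground rent: $357.60 annually
Special assessment: $669.54 × 2 = $1,339.08 annually
Combined annual = $13,150.68 + $939.36 + $2,742.00 + $357.60 + $1,339.08 = $18,528.72
Per month = $18,528.72 ÷ 12 = $1,544.06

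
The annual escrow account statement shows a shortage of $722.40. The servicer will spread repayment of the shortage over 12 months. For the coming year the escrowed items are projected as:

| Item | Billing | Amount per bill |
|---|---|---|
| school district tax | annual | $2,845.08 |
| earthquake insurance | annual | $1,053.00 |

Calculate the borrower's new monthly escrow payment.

School district tax — $2,845.08
Earthquake insurance — $1,053.00
Yearly total = $3,898.08
Monthly = $3,898.08 / 12 = $324.84
Shortage spread = $722.40 / 12 = $60.20/mo
Adjusted monthly = $324.84 + $60.20 = $385.04

$385.04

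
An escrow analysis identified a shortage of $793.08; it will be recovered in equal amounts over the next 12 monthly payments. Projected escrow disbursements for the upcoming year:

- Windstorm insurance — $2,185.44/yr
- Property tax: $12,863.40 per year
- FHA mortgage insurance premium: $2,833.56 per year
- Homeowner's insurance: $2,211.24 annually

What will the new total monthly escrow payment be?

Windstorm insurance = $2,185.44 per year
Property tax = $12,863.40 per year
FHA mortgage insurance premium = $2,833.56 per year
Homeowner's insurance = $2,211.24 per year
Annual escrow total = $2,185.44 + $12,863.40 + $2,833.56 + $2,211.24 = $20,093.64
Monthly = $20,093.64 / 12 = $1,674.47
Shortage per month = $793.08 / 12 = $66.09
Adjusted monthly = $1,674.47 + $66.09 = $1,740.56

$1,740.56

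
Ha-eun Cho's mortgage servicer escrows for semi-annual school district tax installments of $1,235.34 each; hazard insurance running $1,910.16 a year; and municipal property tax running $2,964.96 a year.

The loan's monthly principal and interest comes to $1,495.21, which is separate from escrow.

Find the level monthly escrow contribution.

School district tax — $1,235.34 × 2 = $2,470.68
Hazard insurance — $1,910.16
Municipal property tax — $2,964.96
Combined annual = $2,470.68 + $1,910.16 + $2,964.96 = $7,345.80
Monthly escrow = $7,345.80 / 12 = $612.15

$612.15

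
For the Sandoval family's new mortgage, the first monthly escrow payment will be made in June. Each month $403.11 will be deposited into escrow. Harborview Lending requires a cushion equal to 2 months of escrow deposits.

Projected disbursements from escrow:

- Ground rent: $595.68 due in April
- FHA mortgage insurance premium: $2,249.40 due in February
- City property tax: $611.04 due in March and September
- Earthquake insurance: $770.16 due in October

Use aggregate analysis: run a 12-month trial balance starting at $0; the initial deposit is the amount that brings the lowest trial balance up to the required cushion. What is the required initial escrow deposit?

Cushion = 2 × $403.11 = $806.22
Trial balance (start $0, +$403.11 each month, − disbursements):
  Jun: +$403.11 → $403.11
  Jul: +$403.11 → $806.22
  Aug: +$403.11 → $1,209.33
  Sep: +$403.11 − $611.04 → $1,001.40
  Oct: +$403.11 − $770.16 → $634.35
  Nov: +$403.11 → $1,037.46
  Dec: +$403.11 → $1,440.57
  Jan: +$403.11 → $1,843.68
  Feb: +$403.11 − $2,249.40 → -$2.61
  Mar: +$403.11 − $611.04 → -$210.54
  Apr: +$403.11 − $595.68 → -$403.11
  May: +$403.11 → $0.00
Lowest trial balance = -$403.11 (Apr)
Initial deposit = cushion − low point = $806.22 − (-$403.11) = $1,209.33

$1,209.33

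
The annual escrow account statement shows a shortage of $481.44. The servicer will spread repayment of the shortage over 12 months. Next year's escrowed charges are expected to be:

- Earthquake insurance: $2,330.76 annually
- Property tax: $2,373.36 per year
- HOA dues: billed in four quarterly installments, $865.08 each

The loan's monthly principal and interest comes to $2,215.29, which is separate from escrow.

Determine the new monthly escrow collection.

$720.49

Earthquake insurance: $2,330.76/yr
Property tax: $2,373.36/yr
HOA dues: $865.08 × 4 = $3,460.32/yr
Total per year = $2,330.76 + $2,373.36 + $3,460.32 = $8,164.44
Monthly = $8,164.44 / 12 = $680.37
Shortage per month = $481.44 / 12 = $40.12
New monthly escrow = $680.37 + $40.12 = $720.49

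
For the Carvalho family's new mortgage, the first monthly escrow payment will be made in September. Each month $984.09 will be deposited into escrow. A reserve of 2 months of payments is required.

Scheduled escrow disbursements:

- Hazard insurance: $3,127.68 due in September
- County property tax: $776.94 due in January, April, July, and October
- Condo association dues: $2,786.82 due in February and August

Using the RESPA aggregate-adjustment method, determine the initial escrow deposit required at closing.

Cushion = 2 × $984.09 = $1,968.18
Trial balance (start $0, +$984.09 each month, − disbursements):
  Sep: +$984.09 − $3,127.68 → -$2,143.59
  Oct: +$984.09 − $776.94 → -$1,936.44
  Nov: +$984.09 → -$952.35
  Dec: +$984.09 → $31.74
  Jan: +$984.09 − $776.94 → $238.89
  Feb: +$984.09 − $2,786.82 → -$1,563.84
  Mar: +$984.09 → -$579.75
  Apr: +$984.09 − $776.94 → -$372.60
  May: +$984.09 → $611.49
  Jun: +$984.09 → $1,595.58
  Jul: +$984.09 − $776.94 → $1,802.73
  Aug: +$984.09 − $2,786.82 → $0.00
Lowest trial balance = -$2,143.59 (Sep)
Initial deposit = cushion − low point = $1,968.18 − (-$2,143.59) = $4,111.77

$4,111.77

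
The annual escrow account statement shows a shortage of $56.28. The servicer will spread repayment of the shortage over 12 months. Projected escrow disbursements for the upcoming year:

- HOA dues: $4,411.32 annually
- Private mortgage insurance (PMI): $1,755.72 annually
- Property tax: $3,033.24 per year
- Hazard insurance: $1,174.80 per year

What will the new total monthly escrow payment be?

HOA dues — $4,411.32 annually
Private mortgage insurance (PMI) — $1,755.72 annually
Property tax — $3,033.24 annually
Hazard insurance — $1,174.80 annually
Combined annual = $4,411.32 + $1,755.72 + $3,033.24 + $1,174.80 = $10,375.08
Monthly = $10,375.08 / 12 = $864.59
Shortage spread = $56.28 ÷ 12 = $4.69/mo
Adjusted monthly = $864.59 + $4.69 = $869.28

$869.28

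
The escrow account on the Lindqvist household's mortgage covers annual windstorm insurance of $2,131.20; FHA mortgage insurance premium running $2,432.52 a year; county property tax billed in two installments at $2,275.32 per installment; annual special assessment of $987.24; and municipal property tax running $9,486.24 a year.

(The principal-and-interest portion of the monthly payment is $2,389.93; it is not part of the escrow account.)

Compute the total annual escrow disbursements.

$19,587.84

Windstorm insurance: $2,131.20
FHA mortgage insurance premium: $2,432.52
County property tax: $2,275.32 × 2 = $4,550.64
Special assessment: $987.24
Municipal property tax: $9,486.24
Annual escrow total = $2,131.20 + $2,432.52 + $4,550.64 + $987.24 + $9,486.24 = $19,587.84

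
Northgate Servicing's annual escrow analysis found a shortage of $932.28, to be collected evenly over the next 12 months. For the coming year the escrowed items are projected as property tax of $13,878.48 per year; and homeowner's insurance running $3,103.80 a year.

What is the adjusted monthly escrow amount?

$1,492.88

Property tax: $13,878.48/yr
Homeowner's insurance: $3,103.80/yr
Yearly total = $13,878.48 + $3,103.80 = $16,982.28
Monthly = $16,982.28 ÷ 12 = $1,415.19
Monthly shortage recovery: $932.28 / 12 = $77.69
New monthly escrow = $1,415.19 + $77.69 = $1,492.88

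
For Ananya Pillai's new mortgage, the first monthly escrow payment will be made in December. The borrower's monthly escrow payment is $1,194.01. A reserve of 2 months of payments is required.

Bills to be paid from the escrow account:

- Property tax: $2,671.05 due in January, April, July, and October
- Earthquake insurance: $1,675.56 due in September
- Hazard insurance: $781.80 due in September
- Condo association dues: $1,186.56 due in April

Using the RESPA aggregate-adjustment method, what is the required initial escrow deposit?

$3,582.03

Cushion = 2 × $1,194.01 = $2,388.02
Trial balance (start $0, +$1,194.01 each month, − disbursements):
  Dec: +$1,194.01 → $1,194.01
  Jan: +$1,194.01 − $2,671.05 → -$283.03
  Feb: +$1,194.01 → $910.98
  Mar: +$1,194.01 → $2,104.99
  Apr: +$1,194.01 − $3,857.61 → -$558.61
  May: +$1,194.01 → $635.40
  Jun: +$1,194.01 → $1,829.41
  Jul: +$1,194.01 − $2,671.05 → $352.37
  Aug: +$1,194.01 → $1,546.38
  Sep: +$1,194.01 − $2,457.36 → $283.03
  Oct: +$1,194.01 − $2,671.05 → -$1,194.01
  Nov: +$1,194.01 → $0.00
Lowest trial balance = -$1,194.01 (Oct)
Initial deposit = cushion − low point = $2,388.02 − (-$1,194.01) = $3,582.03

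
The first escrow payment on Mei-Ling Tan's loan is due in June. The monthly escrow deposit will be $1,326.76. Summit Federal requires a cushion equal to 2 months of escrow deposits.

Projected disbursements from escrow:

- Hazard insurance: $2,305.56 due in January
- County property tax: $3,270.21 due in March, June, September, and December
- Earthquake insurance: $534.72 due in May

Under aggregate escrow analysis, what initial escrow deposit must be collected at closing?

$4,772.32

Cushion = 2 × $1,326.76 = $2,653.52
Trial balance (start $0, +$1,326.76 each month, − disbursements):
  Jun: +$1,326.76 − $3,270.21 → -$1,943.45
  Jul: +$1,326.76 → -$616.69
  Aug: +$1,326.76 → $710.07
  Sep: +$1,326.76 − $3,270.21 → -$1,233.38
  Oct: +$1,326.76 → $93.38
  Nov: +$1,326.76 → $1,420.14
  Dec: +$1,326.76 − $3,270.21 → -$523.31
  Jan: +$1,326.76 − $2,305.56 → -$1,502.11
  Feb: +$1,326.76 → -$175.35
  Mar: +$1,326.76 − $3,270.21 → -$2,118.80
  Apr: +$1,326.76 → -$792.04
  May: +$1,326.76 − $534.72 → $0.00
Lowest trial balance = -$2,118.80 (Mar)
Initial deposit = cushion − low point = $2,653.52 − (-$2,118.80) = $4,772.32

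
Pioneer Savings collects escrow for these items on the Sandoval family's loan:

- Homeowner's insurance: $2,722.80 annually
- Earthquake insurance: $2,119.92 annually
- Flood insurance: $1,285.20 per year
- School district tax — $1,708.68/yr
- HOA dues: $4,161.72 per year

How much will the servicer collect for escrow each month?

$999.86

Homeowner's insurance: $2,722.80 annually
Earthquake insurance: $2,119.92 annually
Flood insurance: $1,285.20 annually
School district tax: $1,708.68 annually
HOA dues: $4,161.72 annually
Total annual escrow = $2,722.80 + $2,119.92 + $1,285.20 + $1,708.68 + $4,161.72 = $11,998.32
Base monthly escrow = $11,998.32 ÷ 12 = $999.86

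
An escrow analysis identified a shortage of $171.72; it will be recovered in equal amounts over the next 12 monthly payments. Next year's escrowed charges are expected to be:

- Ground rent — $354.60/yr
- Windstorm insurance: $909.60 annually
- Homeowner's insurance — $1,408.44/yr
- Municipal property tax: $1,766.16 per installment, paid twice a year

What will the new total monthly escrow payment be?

$531.39

Ground rent = $354.60 per year
Windstorm insurance = $909.60 per year
Homeowner's insurance = $1,408.44 per year
Municipal property tax = $1,766.16 × 2 = $3,532.32 per year
Annual escrow total = $354.60 + $909.60 + $1,408.44 + $3,532.32 = $6,204.96
Monthly escrow = $6,204.96 ÷ 12 = $517.08
Shortage spread = $171.72 ÷ 12 = $14.31/mo
Adjusted monthly = $517.08 + $14.31 = $531.39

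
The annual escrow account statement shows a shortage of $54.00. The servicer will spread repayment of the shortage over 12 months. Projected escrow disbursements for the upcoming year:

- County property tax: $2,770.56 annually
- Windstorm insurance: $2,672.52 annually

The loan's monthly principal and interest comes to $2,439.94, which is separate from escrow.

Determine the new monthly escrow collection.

$458.09

County property tax: $2,770.56 annually
Windstorm insurance: $2,672.52 annually
Total per year = $2,770.56 + $2,672.52 = $5,443.08
Base monthly escrow = $5,443.08 ÷ 12 = $453.59
Shortage per month = $54.00 / 12 = $4.50
Adjusted monthly = $453.59 + $4.50 = $458.09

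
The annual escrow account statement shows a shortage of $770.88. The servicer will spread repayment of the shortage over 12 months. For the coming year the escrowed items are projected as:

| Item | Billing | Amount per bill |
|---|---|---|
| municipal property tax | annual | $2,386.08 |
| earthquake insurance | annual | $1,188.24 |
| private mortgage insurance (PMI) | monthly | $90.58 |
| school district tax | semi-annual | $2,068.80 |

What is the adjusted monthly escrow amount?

$797.48

Municipal property tax — $2,386.08 annually
Earthquake insurance — $1,188.24 annually
Private mortgage insurance (PMI) — $90.58 × 12 = $1,086.96 annually
School district tax — $2,068.80 × 2 = $4,137.60 annually
Total per year = $8,798.88
Base monthly escrow = $8,798.88 ÷ 12 = $733.24
Shortage spread = $770.88 / 12 = $64.24/mo
New monthly escrow = $733.24 + $64.24 = $797.48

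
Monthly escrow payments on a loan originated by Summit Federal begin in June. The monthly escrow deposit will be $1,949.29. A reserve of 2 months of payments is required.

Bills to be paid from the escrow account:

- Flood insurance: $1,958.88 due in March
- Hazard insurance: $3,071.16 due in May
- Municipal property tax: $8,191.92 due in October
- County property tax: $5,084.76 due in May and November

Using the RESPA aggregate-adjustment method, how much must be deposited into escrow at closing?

Cushion = 2 × $1,949.29 = $3,898.58
Trial balance (start $0, +$1,949.29 each month, − disbursements):
  Jun: +$1,949.29 → $1,949.29
  Jul: +$1,949.29 → $3,898.58
  Aug: +$1,949.29 → $5,847.87
  Sep: +$1,949.29 → $7,797.16
  Oct: +$1,949.29 − $8,191.92 → $1,554.53
  Nov: +$1,949.29 − $5,084.76 → -$1,580.94
  Dec: +$1,949.29 → $368.35
  Jan: +$1,949.29 → $2,317.64
  Feb: +$1,949.29 → $4,266.93
  Mar: +$1,949.29 − $1,958.88 → $4,257.34
  Apr: +$1,949.29 → $6,206.63
  May: +$1,949.29 − $8,155.92 → $0.00
Lowest trial balance = -$1,580.94 (Nov)
Initial deposit = cushion − low point = $3,898.58 − (-$1,580.94) = $5,479.52

$5,479.52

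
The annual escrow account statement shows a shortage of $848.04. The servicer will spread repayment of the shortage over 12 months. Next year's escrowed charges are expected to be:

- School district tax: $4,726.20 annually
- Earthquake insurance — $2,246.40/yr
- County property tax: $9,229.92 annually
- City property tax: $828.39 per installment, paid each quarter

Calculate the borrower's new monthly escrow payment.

School district tax = $4,726.20 annually
Earthquake insurance = $2,246.40 annually
County property tax = $9,229.92 annually
City property tax = $828.39 × 4 = $3,313.56 annually
Yearly total = $4,726.20 + $2,246.40 + $9,229.92 + $3,313.56 = $19,516.08
Per month = $19,516.08 ÷ 12 = $1,626.34
Monthly shortage recovery: $848.04 ÷ 12 = $70.67
New monthly escrow = $1,626.34 + $70.67 = $1,697.01

$1,697.01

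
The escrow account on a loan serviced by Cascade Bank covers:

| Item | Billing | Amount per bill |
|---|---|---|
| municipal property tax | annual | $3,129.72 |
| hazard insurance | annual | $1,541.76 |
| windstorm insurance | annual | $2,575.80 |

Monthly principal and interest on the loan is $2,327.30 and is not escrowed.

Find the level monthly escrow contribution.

$603.94

Municipal property tax = $3,129.72/yr
Hazard insurance = $1,541.76/yr
Windstorm insurance = $2,575.80/yr
Combined annual = $7,247.28
Monthly escrow = $7,247.28 ÷ 12 = $603.94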